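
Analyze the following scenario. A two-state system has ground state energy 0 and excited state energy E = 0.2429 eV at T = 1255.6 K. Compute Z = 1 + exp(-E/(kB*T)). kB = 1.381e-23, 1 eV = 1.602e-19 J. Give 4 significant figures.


Step 1: Compute beta*E = E*eV/(kB*T) = 0.2429*1.602e-19/(1.381e-23*1255.6) = 2.244
Step 2: exp(-beta*E) = exp(-2.244) = 0.106
Step 3: Z = 1 + 0.106 = 1.106

1.106


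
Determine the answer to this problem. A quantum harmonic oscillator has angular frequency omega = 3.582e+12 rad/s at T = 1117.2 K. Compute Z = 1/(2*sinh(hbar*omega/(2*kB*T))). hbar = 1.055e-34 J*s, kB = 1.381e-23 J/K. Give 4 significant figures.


Step 1: Compute x = hbar*omega/(kB*T) = 1.055e-34*3.582e+12/(1.381e-23*1117.2) = 0.02449
Step 2: x/2 = 0.01225
Step 3: sinh(x/2) = 0.01225
Step 4: Z = 1/(2*0.01225) = 40.83

40.83


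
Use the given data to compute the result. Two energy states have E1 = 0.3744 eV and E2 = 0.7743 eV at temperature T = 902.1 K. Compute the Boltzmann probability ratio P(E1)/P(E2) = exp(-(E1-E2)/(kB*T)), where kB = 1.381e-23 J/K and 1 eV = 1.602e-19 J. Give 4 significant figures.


Step 1: Compute energy difference dE = E1 - E2 = 0.3744 - 0.7743 = -0.3999 eV
Step 2: Convert to Joules: dE_J = -0.3999 * 1.602e-19 = -6.406e-20 J
Step 3: Compute exponent = -dE_J / (kB * T) = -(-6.406e-20) / (1.381e-23 * 902.1) = 5.142
Step 4: P(E1)/P(E2) = exp(5.142) = 171.1

171.1


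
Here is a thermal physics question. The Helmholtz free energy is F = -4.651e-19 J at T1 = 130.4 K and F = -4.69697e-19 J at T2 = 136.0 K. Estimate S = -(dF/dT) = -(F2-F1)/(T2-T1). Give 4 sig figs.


Step 1: dF = F2 - F1 = -4.69697e-19 - (-4.651e-19) = -4.597e-21 J
Step 2: dT = T2 - T1 = 136.0 - 130.4 = 5.6 K
Step 3: S = -dF/dT = -(-4.597e-21)/5.6 = 8.209e-22 J/K

8.209e-22


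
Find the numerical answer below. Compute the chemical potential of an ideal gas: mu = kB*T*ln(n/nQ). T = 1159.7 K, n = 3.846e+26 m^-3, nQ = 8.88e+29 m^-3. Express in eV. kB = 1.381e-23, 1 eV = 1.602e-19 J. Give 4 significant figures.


Step 1: n/nQ = 3.846e+26/8.88e+29 = 0.0004331
Step 2: ln(n/nQ) = -7.745
Step 3: mu = kB*T*ln(n/nQ) = 1.602e-20*-7.745 = -1.24e-19 J
Step 4: Convert to eV: -1.24e-19/1.602e-19 = -0.7742 eV

-0.7742


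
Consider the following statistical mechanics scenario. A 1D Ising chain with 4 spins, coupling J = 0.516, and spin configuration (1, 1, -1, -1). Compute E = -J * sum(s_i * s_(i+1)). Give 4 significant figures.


Step 1: Nearest-neighbor products: 1, -1, 1
Step 2: Sum of products = 1
Step 3: E = -0.516 * 1 = -0.516

-0.516


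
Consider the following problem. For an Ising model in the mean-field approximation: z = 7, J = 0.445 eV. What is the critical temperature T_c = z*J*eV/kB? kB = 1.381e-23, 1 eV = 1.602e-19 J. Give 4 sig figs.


Step 1: z*J = 7*0.445 = 3.115 eV
Step 2: Convert to Joules: 3.115*1.602e-19 = 4.99e-19 J
Step 3: T_c = 4.99e-19 / 1.381e-23 = 3.613e+04 K

3.613e+04


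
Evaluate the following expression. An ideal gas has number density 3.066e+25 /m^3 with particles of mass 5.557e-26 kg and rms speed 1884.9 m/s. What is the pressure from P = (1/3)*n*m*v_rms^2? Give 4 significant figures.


Step 1: v_rms^2 = 1884.9^2 = 3.553e+06
Step 2: n*m = 3.066e+25*5.557e-26 = 1.704
Step 3: P = (1/3)*1.704*3.553e+06 = 2.018e+06 Pa

2.018e+06


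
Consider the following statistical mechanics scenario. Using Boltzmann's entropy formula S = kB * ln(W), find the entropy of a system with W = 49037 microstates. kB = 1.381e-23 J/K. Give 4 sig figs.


Step 1: ln(W) = ln(49037) = 10.8
Step 2: S = kB * ln(W) = 1.381e-23 * 10.8
Step 3: S = 1.492e-22 J/K

1.492e-22


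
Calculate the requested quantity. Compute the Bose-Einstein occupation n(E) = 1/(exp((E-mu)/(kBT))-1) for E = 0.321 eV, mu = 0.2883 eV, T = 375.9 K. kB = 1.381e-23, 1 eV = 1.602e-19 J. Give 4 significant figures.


Step 1: (E - mu) = 0.0327 eV
Step 2: x = (E-mu)*eV/(kB*T) = 0.0327*1.602e-19/(1.381e-23*375.9) = 1.009
Step 3: exp(x) = 2.743
Step 4: n = 1/(exp(x)-1) = 0.5737

0.5737


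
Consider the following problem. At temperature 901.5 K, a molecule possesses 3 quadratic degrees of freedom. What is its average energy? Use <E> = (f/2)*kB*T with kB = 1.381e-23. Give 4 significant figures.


Step 1: f/2 = 3/2 = 1.5
Step 2: kB*T = 1.381e-23 * 901.5 = 1.245e-20
Step 3: <E> = 1.5 * 1.245e-20 = 1.867e-20 J

1.867e-20


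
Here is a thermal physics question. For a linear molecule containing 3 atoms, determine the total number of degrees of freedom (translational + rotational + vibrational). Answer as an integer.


Step 1: Translational DOF = 3
Step 2: Rotational DOF (linear) = 2
Step 3: Vibrational DOF = 3*3 - 5 = 4
Step 4: Total = 3 + 2 + 4 = 9

9


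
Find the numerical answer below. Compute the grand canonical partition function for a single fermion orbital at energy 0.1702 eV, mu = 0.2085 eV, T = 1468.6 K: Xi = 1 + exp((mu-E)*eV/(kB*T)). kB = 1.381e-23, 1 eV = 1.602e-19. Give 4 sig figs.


Step 1: (mu - E) = 0.2085 - 0.1702 = 0.0383 eV
Step 2: x = (mu-E)*eV/(kB*T) = 0.0383*1.602e-19/(1.381e-23*1468.6) = 0.3025
Step 3: exp(x) = 1.353
Step 4: Xi = 1 + 1.353 = 2.353

2.353


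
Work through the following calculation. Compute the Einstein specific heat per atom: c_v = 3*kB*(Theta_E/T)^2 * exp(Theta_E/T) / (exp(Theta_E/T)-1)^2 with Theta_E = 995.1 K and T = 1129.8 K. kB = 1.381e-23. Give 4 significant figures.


Step 1: x = Theta_E/T = 995.1/1129.8 = 0.8808
Step 2: x^2 = 0.7758
Step 3: exp(x) = 2.413
Step 4: c_v = 3*1.381e-23*0.7758*2.413/(2.413-1)^2 = 3.885e-23

3.885e-23


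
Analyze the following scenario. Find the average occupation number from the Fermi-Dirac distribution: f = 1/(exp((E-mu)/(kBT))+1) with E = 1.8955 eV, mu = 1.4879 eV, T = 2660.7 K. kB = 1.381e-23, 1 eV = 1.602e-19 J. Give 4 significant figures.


Step 1: (E - mu) = 1.8955 - 1.4879 = 0.4076 eV
Step 2: Convert: (E-mu)*eV = 6.53e-20 J
Step 3: x = (E-mu)*eV/(kB*T) = 1.777
Step 4: f = 1/(exp(1.777)+1) = 0.1447

0.1447


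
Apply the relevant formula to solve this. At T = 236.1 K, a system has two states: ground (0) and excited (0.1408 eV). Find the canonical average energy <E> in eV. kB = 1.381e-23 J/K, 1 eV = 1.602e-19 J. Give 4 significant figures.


Step 1: beta*E = 0.1408*1.602e-19/(1.381e-23*236.1) = 6.918
Step 2: exp(-beta*E) = 0.0009899
Step 3: <E> = 0.1408*0.0009899/(1+0.0009899) = 0.0001392 eV

0.0001392


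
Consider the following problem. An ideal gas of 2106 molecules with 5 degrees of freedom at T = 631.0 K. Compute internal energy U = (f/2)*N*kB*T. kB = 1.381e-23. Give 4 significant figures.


Step 1: f/2 = 5/2 = 2.5
Step 2: N*kB*T = 2106*1.381e-23*631.0 = 1.835e-17
Step 3: U = 2.5 * 1.835e-17 = 4.588e-17 J

4.588e-17


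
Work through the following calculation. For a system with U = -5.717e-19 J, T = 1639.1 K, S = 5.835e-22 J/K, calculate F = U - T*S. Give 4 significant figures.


Step 1: T*S = 1639.1 * 5.835e-22 = 9.564e-19 J
Step 2: F = U - T*S = -5.717e-19 - 9.564e-19
Step 3: F = -1.528e-18 J

-1.528e-18


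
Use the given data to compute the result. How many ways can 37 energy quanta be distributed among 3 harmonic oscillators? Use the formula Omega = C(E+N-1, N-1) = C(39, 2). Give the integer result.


Step 1: Use binomial coefficient C(39, 2)
Step 2: Numerator = 39! / 37!
Step 3: Denominator = 2!
Step 4: Omega = 741

741


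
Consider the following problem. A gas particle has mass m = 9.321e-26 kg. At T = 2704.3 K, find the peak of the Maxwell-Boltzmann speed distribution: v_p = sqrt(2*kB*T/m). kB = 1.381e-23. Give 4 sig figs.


Step 1: Numerator = 2*kB*T = 2*1.381e-23*2704.3 = 7.469e-20
Step 2: Ratio = 7.469e-20 / 9.321e-26 = 8.013e+05
Step 3: v_p = sqrt(8.013e+05) = 895.2 m/s

895.2


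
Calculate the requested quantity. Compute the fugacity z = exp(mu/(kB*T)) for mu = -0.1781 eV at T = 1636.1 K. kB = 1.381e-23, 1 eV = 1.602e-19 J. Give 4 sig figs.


Step 1: Convert mu to Joules: -0.1781*1.602e-19 = -2.853e-20 J
Step 2: kB*T = 1.381e-23*1636.1 = 2.259e-20 J
Step 3: mu/(kB*T) = -1.263
Step 4: z = exp(-1.263) = 0.2829

0.2829


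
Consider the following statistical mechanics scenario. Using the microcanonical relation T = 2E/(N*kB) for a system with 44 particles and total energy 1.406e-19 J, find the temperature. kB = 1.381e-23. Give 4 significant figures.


Step 1: Numerator = 2*E = 2*1.406e-19 = 2.812e-19 J
Step 2: Denominator = N*kB = 44*1.381e-23 = 6.076e-22
Step 3: T = 2.812e-19 / 6.076e-22 = 462.8 K

462.8


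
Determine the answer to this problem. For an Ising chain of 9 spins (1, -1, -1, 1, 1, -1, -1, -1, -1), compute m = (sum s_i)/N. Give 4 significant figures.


Step 1: Count up spins (+1): 3, down spins (-1): 6
Step 2: Total magnetization M = 3 - 6 = -3
Step 3: m = M/N = -3/9 = -0.3333

-0.3333


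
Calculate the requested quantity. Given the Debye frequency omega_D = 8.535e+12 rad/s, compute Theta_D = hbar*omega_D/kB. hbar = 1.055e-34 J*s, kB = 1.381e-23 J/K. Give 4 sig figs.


Step 1: hbar*omega_D = 1.055e-34 * 8.535e+12 = 9.004e-22 J
Step 2: Theta_D = 9.004e-22 / 1.381e-23
Step 3: Theta_D = 65.2 K

65.2


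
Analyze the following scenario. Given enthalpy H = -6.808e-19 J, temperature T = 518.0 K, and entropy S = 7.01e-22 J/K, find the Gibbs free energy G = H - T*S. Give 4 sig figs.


Step 1: T*S = 518.0 * 7.01e-22 = 3.631e-19 J
Step 2: G = H - T*S = -6.808e-19 - 3.631e-19
Step 3: G = -1.044e-18 J

-1.044e-18


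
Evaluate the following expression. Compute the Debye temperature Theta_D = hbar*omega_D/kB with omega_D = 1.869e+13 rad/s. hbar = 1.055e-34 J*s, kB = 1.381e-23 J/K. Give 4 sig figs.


Step 1: hbar*omega_D = 1.055e-34 * 1.869e+13 = 1.972e-21 J
Step 2: Theta_D = 1.972e-21 / 1.381e-23
Step 3: Theta_D = 142.8 K

142.8


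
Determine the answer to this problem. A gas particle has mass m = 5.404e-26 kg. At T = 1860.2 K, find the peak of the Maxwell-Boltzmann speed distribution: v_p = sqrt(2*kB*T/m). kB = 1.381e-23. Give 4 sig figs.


Step 1: Numerator = 2*kB*T = 2*1.381e-23*1860.2 = 5.138e-20
Step 2: Ratio = 5.138e-20 / 5.404e-26 = 9.508e+05
Step 3: v_p = sqrt(9.508e+05) = 975.1 m/s

975.1


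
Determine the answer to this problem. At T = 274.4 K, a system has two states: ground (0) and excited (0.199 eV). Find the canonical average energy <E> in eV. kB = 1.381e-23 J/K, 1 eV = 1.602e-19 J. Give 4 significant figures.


Step 1: beta*E = 0.199*1.602e-19/(1.381e-23*274.4) = 8.413
Step 2: exp(-beta*E) = 0.000222
Step 3: <E> = 0.199*0.000222/(1+0.000222) = 4.417e-05 eV

4.417e-05


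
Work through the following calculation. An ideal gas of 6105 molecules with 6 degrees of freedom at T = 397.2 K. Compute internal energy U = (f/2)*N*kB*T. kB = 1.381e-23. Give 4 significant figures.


Step 1: f/2 = 6/2 = 3.0
Step 2: N*kB*T = 6105*1.381e-23*397.2 = 3.349e-17
Step 3: U = 3.0 * 3.349e-17 = 1.005e-16 J

1.005e-16


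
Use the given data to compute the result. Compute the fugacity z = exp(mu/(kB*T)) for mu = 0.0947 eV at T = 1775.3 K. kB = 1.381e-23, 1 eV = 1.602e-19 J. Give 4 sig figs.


Step 1: Convert mu to Joules: 0.0947*1.602e-19 = 1.517e-20 J
Step 2: kB*T = 1.381e-23*1775.3 = 2.452e-20 J
Step 3: mu/(kB*T) = 0.6188
Step 4: z = exp(0.6188) = 1.857

1.857


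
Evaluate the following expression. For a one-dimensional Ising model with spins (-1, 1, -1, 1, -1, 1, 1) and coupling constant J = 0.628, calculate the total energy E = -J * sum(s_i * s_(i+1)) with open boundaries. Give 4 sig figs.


Step 1: Nearest-neighbor products: -1, -1, -1, -1, -1, 1
Step 2: Sum of products = -4
Step 3: E = -0.628 * -4 = 2.512

2.512


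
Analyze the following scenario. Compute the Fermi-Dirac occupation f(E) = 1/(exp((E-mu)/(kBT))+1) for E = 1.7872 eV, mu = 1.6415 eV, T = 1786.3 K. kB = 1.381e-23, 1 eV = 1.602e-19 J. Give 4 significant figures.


Step 1: (E - mu) = 1.7872 - 1.6415 = 0.1457 eV
Step 2: Convert: (E-mu)*eV = 2.334e-20 J
Step 3: x = (E-mu)*eV/(kB*T) = 0.9462
Step 4: f = 1/(exp(0.9462)+1) = 0.2797

0.2797


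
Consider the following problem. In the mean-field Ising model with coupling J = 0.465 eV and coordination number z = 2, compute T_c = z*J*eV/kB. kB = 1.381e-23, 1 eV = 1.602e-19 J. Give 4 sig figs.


Step 1: z*J = 2*0.465 = 0.93 eV
Step 2: Convert to Joules: 0.93*1.602e-19 = 1.49e-19 J
Step 3: T_c = 1.49e-19 / 1.381e-23 = 1.079e+04 K

1.079e+04


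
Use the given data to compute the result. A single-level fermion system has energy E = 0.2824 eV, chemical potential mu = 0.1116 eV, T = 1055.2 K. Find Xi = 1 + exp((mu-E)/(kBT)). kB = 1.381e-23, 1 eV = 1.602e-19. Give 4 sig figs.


Step 1: (mu - E) = 0.1116 - 0.2824 = -0.1708 eV
Step 2: x = (mu-E)*eV/(kB*T) = -0.1708*1.602e-19/(1.381e-23*1055.2) = -1.878
Step 3: exp(x) = 0.1529
Step 4: Xi = 1 + 0.1529 = 1.153

1.153


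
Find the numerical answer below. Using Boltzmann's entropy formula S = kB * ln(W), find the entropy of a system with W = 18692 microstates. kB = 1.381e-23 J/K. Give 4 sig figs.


Step 1: ln(W) = ln(18692) = 9.836
Step 2: S = kB * ln(W) = 1.381e-23 * 9.836
Step 3: S = 1.358e-22 J/K

1.358e-22


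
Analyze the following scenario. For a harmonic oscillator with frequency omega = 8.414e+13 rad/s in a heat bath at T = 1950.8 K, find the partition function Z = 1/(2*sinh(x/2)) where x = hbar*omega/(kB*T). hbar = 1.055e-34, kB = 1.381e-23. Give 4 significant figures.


Step 1: Compute x = hbar*omega/(kB*T) = 1.055e-34*8.414e+13/(1.381e-23*1950.8) = 0.3295
Step 2: x/2 = 0.1647
Step 3: sinh(x/2) = 0.1655
Step 4: Z = 1/(2*0.1655) = 3.021

3.021


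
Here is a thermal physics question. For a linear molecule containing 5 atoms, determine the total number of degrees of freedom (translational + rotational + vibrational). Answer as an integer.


Step 1: Translational DOF = 3
Step 2: Rotational DOF (linear) = 2
Step 3: Vibrational DOF = 3*5 - 5 = 10
Step 4: Total = 3 + 2 + 10 = 15

15


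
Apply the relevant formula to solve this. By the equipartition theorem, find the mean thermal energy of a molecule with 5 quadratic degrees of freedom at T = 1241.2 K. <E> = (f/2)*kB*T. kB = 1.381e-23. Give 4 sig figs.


Step 1: f/2 = 5/2 = 2.5
Step 2: kB*T = 1.381e-23 * 1241.2 = 1.714e-20
Step 3: <E> = 2.5 * 1.714e-20 = 4.285e-20 J

4.285e-20


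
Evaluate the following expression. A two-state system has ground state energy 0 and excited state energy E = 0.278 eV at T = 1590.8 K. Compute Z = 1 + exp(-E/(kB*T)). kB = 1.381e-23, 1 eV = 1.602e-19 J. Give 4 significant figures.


Step 1: Compute beta*E = E*eV/(kB*T) = 0.278*1.602e-19/(1.381e-23*1590.8) = 2.027
Step 2: exp(-beta*E) = exp(-2.027) = 0.1317
Step 3: Z = 1 + 0.1317 = 1.132

1.132


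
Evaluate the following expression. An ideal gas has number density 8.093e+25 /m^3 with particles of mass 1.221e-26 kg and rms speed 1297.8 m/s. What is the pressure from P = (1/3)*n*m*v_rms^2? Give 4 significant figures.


Step 1: v_rms^2 = 1297.8^2 = 1.684e+06
Step 2: n*m = 8.093e+25*1.221e-26 = 0.9882
Step 3: P = (1/3)*0.9882*1.684e+06 = 5.548e+05 Pa

5.548e+05


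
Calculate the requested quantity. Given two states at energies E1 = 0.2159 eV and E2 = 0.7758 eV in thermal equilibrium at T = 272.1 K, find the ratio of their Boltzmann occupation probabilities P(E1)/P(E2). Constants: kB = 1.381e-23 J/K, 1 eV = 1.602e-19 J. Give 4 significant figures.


Step 1: Compute energy difference dE = E1 - E2 = 0.2159 - 0.7758 = -0.5599 eV
Step 2: Convert to Joules: dE_J = -0.5599 * 1.602e-19 = -8.97e-20 J
Step 3: Compute exponent = -dE_J / (kB * T) = -(-8.97e-20) / (1.381e-23 * 272.1) = 23.87
Step 4: P(E1)/P(E2) = exp(23.87) = 2.326e+10

2.326e+10


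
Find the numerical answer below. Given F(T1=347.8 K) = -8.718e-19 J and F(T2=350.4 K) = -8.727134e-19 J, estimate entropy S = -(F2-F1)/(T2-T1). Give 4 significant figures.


Step 1: dF = F2 - F1 = -8.727134e-19 - (-8.718e-19) = -9.134e-22 J
Step 2: dT = T2 - T1 = 350.4 - 347.8 = 2.6 K
Step 3: S = -dF/dT = -(-9.134e-22)/2.6 = 3.513e-22 J/K

3.513e-22


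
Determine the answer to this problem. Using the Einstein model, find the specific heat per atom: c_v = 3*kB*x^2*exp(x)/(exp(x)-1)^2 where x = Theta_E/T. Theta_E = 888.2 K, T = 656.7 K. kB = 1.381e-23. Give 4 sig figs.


Step 1: x = Theta_E/T = 888.2/656.7 = 1.353
Step 2: x^2 = 1.829
Step 3: exp(x) = 3.867
Step 4: c_v = 3*1.381e-23*1.829*3.867/(3.867-1)^2 = 3.565e-23

3.565e-23


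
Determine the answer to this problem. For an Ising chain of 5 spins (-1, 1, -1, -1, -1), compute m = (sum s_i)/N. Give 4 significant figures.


Step 1: Count up spins (+1): 1, down spins (-1): 4
Step 2: Total magnetization M = 1 - 4 = -3
Step 3: m = M/N = -3/5 = -0.6

-0.6


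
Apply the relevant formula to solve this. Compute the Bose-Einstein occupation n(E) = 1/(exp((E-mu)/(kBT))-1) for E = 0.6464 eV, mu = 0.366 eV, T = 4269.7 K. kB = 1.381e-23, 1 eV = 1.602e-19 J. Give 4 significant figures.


Step 1: (E - mu) = 0.2804 eV
Step 2: x = (E-mu)*eV/(kB*T) = 0.2804*1.602e-19/(1.381e-23*4269.7) = 0.7618
Step 3: exp(x) = 2.142
Step 4: n = 1/(exp(x)-1) = 0.8755

0.8755


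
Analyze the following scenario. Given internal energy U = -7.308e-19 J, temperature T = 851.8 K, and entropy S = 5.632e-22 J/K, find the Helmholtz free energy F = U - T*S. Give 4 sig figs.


Step 1: T*S = 851.8 * 5.632e-22 = 4.797e-19 J
Step 2: F = U - T*S = -7.308e-19 - 4.797e-19
Step 3: F = -1.211e-18 J

-1.211e-18


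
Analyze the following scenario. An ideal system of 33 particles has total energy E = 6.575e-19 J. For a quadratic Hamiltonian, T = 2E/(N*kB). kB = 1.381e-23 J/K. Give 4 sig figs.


Step 1: Numerator = 2*E = 2*6.575e-19 = 1.315e-18 J
Step 2: Denominator = N*kB = 33*1.381e-23 = 4.557e-22
Step 3: T = 1.315e-18 / 4.557e-22 = 2885 K

2885


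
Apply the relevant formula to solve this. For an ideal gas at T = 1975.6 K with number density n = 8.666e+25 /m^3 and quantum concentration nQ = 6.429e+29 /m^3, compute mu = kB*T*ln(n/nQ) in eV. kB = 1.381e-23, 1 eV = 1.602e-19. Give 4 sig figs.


Step 1: n/nQ = 8.666e+25/6.429e+29 = 0.0001348
Step 2: ln(n/nQ) = -8.912
Step 3: mu = kB*T*ln(n/nQ) = 2.728e-20*-8.912 = -2.431e-19 J
Step 4: Convert to eV: -2.431e-19/1.602e-19 = -1.518 eV

-1.518


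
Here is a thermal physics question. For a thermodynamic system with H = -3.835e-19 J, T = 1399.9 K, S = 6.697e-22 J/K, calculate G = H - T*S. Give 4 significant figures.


Step 1: T*S = 1399.9 * 6.697e-22 = 9.375e-19 J
Step 2: G = H - T*S = -3.835e-19 - 9.375e-19
Step 3: G = -1.321e-18 J

-1.321e-18


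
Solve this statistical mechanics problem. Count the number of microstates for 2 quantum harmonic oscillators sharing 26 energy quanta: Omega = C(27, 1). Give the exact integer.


Step 1: Use binomial coefficient C(27, 1)
Step 2: Numerator = 27! / 26!
Step 3: Denominator = 1!
Step 4: Omega = 27

27


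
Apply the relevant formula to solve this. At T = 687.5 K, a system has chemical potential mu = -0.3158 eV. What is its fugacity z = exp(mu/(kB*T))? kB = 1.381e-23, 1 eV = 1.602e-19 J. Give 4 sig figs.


Step 1: Convert mu to Joules: -0.3158*1.602e-19 = -5.059e-20 J
Step 2: kB*T = 1.381e-23*687.5 = 9.494e-21 J
Step 3: mu/(kB*T) = -5.329
Step 4: z = exp(-5.329) = 0.004851

0.004851


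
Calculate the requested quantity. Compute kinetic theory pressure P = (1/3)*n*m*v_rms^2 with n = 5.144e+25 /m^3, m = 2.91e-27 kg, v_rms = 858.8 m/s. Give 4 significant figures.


Step 1: v_rms^2 = 858.8^2 = 7.375e+05
Step 2: n*m = 5.144e+25*2.91e-27 = 0.1497
Step 3: P = (1/3)*0.1497*7.375e+05 = 3.68e+04 Pa

3.68e+04


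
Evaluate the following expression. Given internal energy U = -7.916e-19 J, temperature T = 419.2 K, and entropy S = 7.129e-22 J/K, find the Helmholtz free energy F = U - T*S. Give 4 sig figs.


Step 1: T*S = 419.2 * 7.129e-22 = 2.988e-19 J
Step 2: F = U - T*S = -7.916e-19 - 2.988e-19
Step 3: F = -1.09e-18 J

-1.09e-18


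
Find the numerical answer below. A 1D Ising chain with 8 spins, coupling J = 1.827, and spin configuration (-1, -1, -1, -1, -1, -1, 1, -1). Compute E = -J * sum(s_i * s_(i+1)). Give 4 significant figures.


Step 1: Nearest-neighbor products: 1, 1, 1, 1, 1, -1, -1
Step 2: Sum of products = 3
Step 3: E = -1.827 * 3 = -5.481

-5.481


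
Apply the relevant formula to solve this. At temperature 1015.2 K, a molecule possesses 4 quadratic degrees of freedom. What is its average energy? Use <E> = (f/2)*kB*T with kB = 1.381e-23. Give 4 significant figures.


Step 1: f/2 = 4/2 = 2
Step 2: kB*T = 1.381e-23 * 1015.2 = 1.402e-20
Step 3: <E> = 2 * 1.402e-20 = 2.804e-20 J

2.804e-20


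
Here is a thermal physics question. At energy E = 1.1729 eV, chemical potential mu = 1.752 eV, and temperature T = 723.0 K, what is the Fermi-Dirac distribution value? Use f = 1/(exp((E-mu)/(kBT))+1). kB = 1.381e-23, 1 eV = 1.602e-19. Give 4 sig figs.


Step 1: (E - mu) = 1.1729 - 1.752 = -0.5791 eV
Step 2: Convert: (E-mu)*eV = -9.277e-20 J
Step 3: x = (E-mu)*eV/(kB*T) = -9.291
Step 4: f = 1/(exp(-9.291)+1) = 0.9999

0.9999


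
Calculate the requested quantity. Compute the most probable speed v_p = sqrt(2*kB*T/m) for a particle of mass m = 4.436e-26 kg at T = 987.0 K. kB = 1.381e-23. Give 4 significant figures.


Step 1: Numerator = 2*kB*T = 2*1.381e-23*987.0 = 2.726e-20
Step 2: Ratio = 2.726e-20 / 4.436e-26 = 6.145e+05
Step 3: v_p = sqrt(6.145e+05) = 783.9 m/s

783.9


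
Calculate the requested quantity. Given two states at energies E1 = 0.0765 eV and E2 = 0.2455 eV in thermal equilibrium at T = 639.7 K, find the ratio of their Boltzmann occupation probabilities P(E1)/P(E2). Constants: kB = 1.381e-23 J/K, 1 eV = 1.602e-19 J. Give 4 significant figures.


Step 1: Compute energy difference dE = E1 - E2 = 0.0765 - 0.2455 = -0.169 eV
Step 2: Convert to Joules: dE_J = -0.169 * 1.602e-19 = -2.707e-20 J
Step 3: Compute exponent = -dE_J / (kB * T) = -(-2.707e-20) / (1.381e-23 * 639.7) = 3.065
Step 4: P(E1)/P(E2) = exp(3.065) = 21.43

21.43


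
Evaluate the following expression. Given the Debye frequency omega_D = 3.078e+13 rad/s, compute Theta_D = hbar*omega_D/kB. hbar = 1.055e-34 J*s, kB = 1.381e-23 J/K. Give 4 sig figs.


Step 1: hbar*omega_D = 1.055e-34 * 3.078e+13 = 3.247e-21 J
Step 2: Theta_D = 3.247e-21 / 1.381e-23
Step 3: Theta_D = 235.1 K

235.1


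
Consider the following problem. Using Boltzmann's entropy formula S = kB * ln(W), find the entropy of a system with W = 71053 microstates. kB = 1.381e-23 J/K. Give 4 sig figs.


Step 1: ln(W) = ln(71053) = 11.17
Step 2: S = kB * ln(W) = 1.381e-23 * 11.17
Step 3: S = 1.543e-22 J/K

1.543e-22


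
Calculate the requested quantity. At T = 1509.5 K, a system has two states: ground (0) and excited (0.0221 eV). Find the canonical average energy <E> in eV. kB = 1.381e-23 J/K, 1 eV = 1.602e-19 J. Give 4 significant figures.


Step 1: beta*E = 0.0221*1.602e-19/(1.381e-23*1509.5) = 0.1698
Step 2: exp(-beta*E) = 0.8438
Step 3: <E> = 0.0221*0.8438/(1+0.8438) = 0.01011 eV

0.01011


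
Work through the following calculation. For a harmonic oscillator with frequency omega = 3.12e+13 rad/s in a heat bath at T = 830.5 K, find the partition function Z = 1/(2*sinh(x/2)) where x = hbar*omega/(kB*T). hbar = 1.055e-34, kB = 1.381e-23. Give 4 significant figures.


Step 1: Compute x = hbar*omega/(kB*T) = 1.055e-34*3.12e+13/(1.381e-23*830.5) = 0.287
Step 2: x/2 = 0.1435
Step 3: sinh(x/2) = 0.144
Step 4: Z = 1/(2*0.144) = 3.472

3.472


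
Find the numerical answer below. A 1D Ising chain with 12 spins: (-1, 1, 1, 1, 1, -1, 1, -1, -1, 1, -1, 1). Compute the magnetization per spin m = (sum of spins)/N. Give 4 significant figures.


Step 1: Count up spins (+1): 7, down spins (-1): 5
Step 2: Total magnetization M = 7 - 5 = 2
Step 3: m = M/N = 2/12 = 0.1667

0.1667


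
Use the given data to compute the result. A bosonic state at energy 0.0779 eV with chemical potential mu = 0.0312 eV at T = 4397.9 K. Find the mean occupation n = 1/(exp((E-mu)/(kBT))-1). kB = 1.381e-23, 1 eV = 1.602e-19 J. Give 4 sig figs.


Step 1: (E - mu) = 0.0467 eV
Step 2: x = (E-mu)*eV/(kB*T) = 0.0467*1.602e-19/(1.381e-23*4397.9) = 0.1232
Step 3: exp(x) = 1.131
Step 4: n = 1/(exp(x)-1) = 7.628

7.628


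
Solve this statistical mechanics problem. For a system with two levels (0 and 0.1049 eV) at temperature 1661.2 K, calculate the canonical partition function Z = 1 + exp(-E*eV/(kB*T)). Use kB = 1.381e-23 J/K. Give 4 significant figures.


Step 1: Compute beta*E = E*eV/(kB*T) = 0.1049*1.602e-19/(1.381e-23*1661.2) = 0.7325
Step 2: exp(-beta*E) = exp(-0.7325) = 0.4807
Step 3: Z = 1 + 0.4807 = 1.481

1.481


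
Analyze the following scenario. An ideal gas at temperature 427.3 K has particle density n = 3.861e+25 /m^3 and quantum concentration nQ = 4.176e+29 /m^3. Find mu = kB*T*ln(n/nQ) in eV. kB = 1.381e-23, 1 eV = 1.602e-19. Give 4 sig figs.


Step 1: n/nQ = 3.861e+25/4.176e+29 = 9.246e-05
Step 2: ln(n/nQ) = -9.289
Step 3: mu = kB*T*ln(n/nQ) = 5.901e-21*-9.289 = -5.481e-20 J
Step 4: Convert to eV: -5.481e-20/1.602e-19 = -0.3422 eV

-0.3422


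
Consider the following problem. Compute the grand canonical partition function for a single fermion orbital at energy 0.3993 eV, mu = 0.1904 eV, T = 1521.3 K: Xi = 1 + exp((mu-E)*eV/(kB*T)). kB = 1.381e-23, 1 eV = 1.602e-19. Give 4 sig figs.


Step 1: (mu - E) = 0.1904 - 0.3993 = -0.2089 eV
Step 2: x = (mu-E)*eV/(kB*T) = -0.2089*1.602e-19/(1.381e-23*1521.3) = -1.593
Step 3: exp(x) = 0.2033
Step 4: Xi = 1 + 0.2033 = 1.203

1.203


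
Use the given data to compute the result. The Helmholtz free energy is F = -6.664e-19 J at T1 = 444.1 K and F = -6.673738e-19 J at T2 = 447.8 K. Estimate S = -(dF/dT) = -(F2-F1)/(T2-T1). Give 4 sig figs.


Step 1: dF = F2 - F1 = -6.673738e-19 - (-6.664e-19) = -9.738e-22 J
Step 2: dT = T2 - T1 = 447.8 - 444.1 = 3.7 K
Step 3: S = -dF/dT = -(-9.738e-22)/3.7 = 2.632e-22 J/K

2.632e-22


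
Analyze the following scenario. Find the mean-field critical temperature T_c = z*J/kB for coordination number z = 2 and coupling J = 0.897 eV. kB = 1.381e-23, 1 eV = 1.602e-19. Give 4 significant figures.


Step 1: z*J = 2*0.897 = 1.794 eV
Step 2: Convert to Joules: 1.794*1.602e-19 = 2.874e-19 J
Step 3: T_c = 2.874e-19 / 1.381e-23 = 2.081e+04 K

2.081e+04


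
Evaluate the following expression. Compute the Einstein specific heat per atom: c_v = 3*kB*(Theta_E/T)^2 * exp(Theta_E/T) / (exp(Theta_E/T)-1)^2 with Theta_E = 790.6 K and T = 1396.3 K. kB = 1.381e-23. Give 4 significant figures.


Step 1: x = Theta_E/T = 790.6/1396.3 = 0.5662
Step 2: x^2 = 0.3206
Step 3: exp(x) = 1.762
Step 4: c_v = 3*1.381e-23*0.3206*1.762/(1.762-1)^2 = 4.034e-23

4.034e-23


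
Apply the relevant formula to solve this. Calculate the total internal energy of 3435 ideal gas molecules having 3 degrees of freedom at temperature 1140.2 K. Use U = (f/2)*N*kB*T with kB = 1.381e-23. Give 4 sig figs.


Step 1: f/2 = 3/2 = 1.5
Step 2: N*kB*T = 3435*1.381e-23*1140.2 = 5.409e-17
Step 3: U = 1.5 * 5.409e-17 = 8.113e-17 J

8.113e-17


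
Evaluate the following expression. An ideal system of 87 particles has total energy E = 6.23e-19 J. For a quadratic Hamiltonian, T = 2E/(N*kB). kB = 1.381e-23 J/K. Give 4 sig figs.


Step 1: Numerator = 2*E = 2*6.23e-19 = 1.246e-18 J
Step 2: Denominator = N*kB = 87*1.381e-23 = 1.201e-21
Step 3: T = 1.246e-18 / 1.201e-21 = 1037 K

1037


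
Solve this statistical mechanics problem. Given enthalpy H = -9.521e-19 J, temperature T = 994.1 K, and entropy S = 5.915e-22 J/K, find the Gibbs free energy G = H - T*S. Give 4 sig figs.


Step 1: T*S = 994.1 * 5.915e-22 = 5.88e-19 J
Step 2: G = H - T*S = -9.521e-19 - 5.88e-19
Step 3: G = -1.54e-18 J

-1.54e-18


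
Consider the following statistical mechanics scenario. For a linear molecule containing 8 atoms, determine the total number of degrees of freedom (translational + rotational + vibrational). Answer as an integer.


Step 1: Translational DOF = 3
Step 2: Rotational DOF (linear) = 2
Step 3: Vibrational DOF = 3*8 - 5 = 19
Step 4: Total = 3 + 2 + 19 = 24

24


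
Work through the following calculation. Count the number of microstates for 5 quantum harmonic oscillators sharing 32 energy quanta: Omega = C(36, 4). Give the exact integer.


Step 1: Use binomial coefficient C(36, 4)
Step 2: Numerator = 36! / 32!
Step 3: Denominator = 4!
Step 4: Omega = 58905

58905


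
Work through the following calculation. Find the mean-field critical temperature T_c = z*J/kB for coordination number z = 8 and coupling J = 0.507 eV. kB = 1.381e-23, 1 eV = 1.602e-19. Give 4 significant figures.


Step 1: z*J = 8*0.507 = 4.056 eV
Step 2: Convert to Joules: 4.056*1.602e-19 = 6.498e-19 J
Step 3: T_c = 6.498e-19 / 1.381e-23 = 4.705e+04 K

4.705e+04


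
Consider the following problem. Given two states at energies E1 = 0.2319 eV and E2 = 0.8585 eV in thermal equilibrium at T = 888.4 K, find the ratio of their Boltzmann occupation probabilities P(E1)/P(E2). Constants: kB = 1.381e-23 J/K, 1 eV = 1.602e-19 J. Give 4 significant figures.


Step 1: Compute energy difference dE = E1 - E2 = 0.2319 - 0.8585 = -0.6266 eV
Step 2: Convert to Joules: dE_J = -0.6266 * 1.602e-19 = -1.004e-19 J
Step 3: Compute exponent = -dE_J / (kB * T) = -(-1.004e-19) / (1.381e-23 * 888.4) = 8.182
Step 4: P(E1)/P(E2) = exp(8.182) = 3575

3575


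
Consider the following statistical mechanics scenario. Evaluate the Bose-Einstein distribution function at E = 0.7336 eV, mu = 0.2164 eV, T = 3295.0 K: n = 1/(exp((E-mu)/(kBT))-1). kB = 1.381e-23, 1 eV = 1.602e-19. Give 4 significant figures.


Step 1: (E - mu) = 0.5172 eV
Step 2: x = (E-mu)*eV/(kB*T) = 0.5172*1.602e-19/(1.381e-23*3295.0) = 1.821
Step 3: exp(x) = 6.177
Step 4: n = 1/(exp(x)-1) = 0.1932

0.1932


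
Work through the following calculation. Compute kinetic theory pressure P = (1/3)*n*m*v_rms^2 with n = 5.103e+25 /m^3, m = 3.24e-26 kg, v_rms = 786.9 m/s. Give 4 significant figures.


Step 1: v_rms^2 = 786.9^2 = 6.192e+05
Step 2: n*m = 5.103e+25*3.24e-26 = 1.653
Step 3: P = (1/3)*1.653*6.192e+05 = 3.413e+05 Pa

3.413e+05


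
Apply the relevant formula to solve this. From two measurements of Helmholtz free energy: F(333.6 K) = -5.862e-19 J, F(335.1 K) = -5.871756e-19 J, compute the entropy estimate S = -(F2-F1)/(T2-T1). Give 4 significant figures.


Step 1: dF = F2 - F1 = -5.871756e-19 - (-5.862e-19) = -9.756e-22 J
Step 2: dT = T2 - T1 = 335.1 - 333.6 = 1.5 K
Step 3: S = -dF/dT = -(-9.756e-22)/1.5 = 6.504e-22 J/K

6.504e-22


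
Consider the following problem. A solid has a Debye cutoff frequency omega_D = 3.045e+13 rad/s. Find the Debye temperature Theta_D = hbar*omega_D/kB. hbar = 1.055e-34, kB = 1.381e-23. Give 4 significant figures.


Step 1: hbar*omega_D = 1.055e-34 * 3.045e+13 = 3.212e-21 J
Step 2: Theta_D = 3.212e-21 / 1.381e-23
Step 3: Theta_D = 232.6 K

232.6


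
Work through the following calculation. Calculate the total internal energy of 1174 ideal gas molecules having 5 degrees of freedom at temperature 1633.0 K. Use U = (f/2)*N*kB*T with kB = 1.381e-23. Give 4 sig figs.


Step 1: f/2 = 5/2 = 2.5
Step 2: N*kB*T = 1174*1.381e-23*1633.0 = 2.648e-17
Step 3: U = 2.5 * 2.648e-17 = 6.619e-17 J

6.619e-17


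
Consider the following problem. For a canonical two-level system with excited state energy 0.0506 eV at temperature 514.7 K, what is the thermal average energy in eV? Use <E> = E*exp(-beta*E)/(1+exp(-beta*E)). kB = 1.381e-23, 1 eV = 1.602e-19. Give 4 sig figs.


Step 1: beta*E = 0.0506*1.602e-19/(1.381e-23*514.7) = 1.14
Step 2: exp(-beta*E) = 0.3197
Step 3: <E> = 0.0506*0.3197/(1+0.3197) = 0.01226 eV

0.01226


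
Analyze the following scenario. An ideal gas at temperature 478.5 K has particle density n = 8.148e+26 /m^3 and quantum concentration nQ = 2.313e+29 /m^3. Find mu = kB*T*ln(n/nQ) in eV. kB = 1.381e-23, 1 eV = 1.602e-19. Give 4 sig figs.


Step 1: n/nQ = 8.148e+26/2.313e+29 = 0.003523
Step 2: ln(n/nQ) = -5.649
Step 3: mu = kB*T*ln(n/nQ) = 6.608e-21*-5.649 = -3.733e-20 J
Step 4: Convert to eV: -3.733e-20/1.602e-19 = -0.233 eV

-0.233


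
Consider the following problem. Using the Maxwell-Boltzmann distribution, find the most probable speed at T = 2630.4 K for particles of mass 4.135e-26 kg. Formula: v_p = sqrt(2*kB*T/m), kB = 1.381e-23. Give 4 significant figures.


Step 1: Numerator = 2*kB*T = 2*1.381e-23*2630.4 = 7.265e-20
Step 2: Ratio = 7.265e-20 / 4.135e-26 = 1.757e+06
Step 3: v_p = sqrt(1.757e+06) = 1326 m/s

1326


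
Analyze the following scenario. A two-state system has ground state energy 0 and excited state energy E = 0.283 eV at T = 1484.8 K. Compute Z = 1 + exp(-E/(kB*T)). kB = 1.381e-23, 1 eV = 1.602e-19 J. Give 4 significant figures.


Step 1: Compute beta*E = E*eV/(kB*T) = 0.283*1.602e-19/(1.381e-23*1484.8) = 2.211
Step 2: exp(-beta*E) = exp(-2.211) = 0.1096
Step 3: Z = 1 + 0.1096 = 1.11

1.11


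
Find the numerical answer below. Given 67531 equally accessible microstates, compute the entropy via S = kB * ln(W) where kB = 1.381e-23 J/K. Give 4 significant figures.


Step 1: ln(W) = ln(67531) = 11.12
Step 2: S = kB * ln(W) = 1.381e-23 * 11.12
Step 3: S = 1.536e-22 J/K

1.536e-22


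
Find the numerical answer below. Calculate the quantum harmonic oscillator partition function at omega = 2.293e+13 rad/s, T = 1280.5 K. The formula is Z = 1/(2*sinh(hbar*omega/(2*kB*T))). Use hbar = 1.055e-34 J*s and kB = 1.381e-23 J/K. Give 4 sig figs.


Step 1: Compute x = hbar*omega/(kB*T) = 1.055e-34*2.293e+13/(1.381e-23*1280.5) = 0.1368
Step 2: x/2 = 0.0684
Step 3: sinh(x/2) = 0.06845
Step 4: Z = 1/(2*0.06845) = 7.304

7.304


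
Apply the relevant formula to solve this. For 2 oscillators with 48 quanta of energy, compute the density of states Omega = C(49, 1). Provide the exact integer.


Step 1: Use binomial coefficient C(49, 1)
Step 2: Numerator = 49! / 48!
Step 3: Denominator = 1!
Step 4: Omega = 49

49


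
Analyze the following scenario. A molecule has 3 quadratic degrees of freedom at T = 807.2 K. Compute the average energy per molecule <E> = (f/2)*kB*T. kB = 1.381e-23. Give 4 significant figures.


Step 1: f/2 = 3/2 = 1.5
Step 2: kB*T = 1.381e-23 * 807.2 = 1.115e-20
Step 3: <E> = 1.5 * 1.115e-20 = 1.672e-20 J

1.672e-20


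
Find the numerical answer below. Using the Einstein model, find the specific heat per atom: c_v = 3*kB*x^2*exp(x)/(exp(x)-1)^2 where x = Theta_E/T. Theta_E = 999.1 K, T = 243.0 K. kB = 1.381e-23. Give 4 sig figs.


Step 1: x = Theta_E/T = 999.1/243.0 = 4.112
Step 2: x^2 = 16.9
Step 3: exp(x) = 61.04
Step 4: c_v = 3*1.381e-23*16.9*61.04/(61.04-1)^2 = 1.186e-23

1.186e-23


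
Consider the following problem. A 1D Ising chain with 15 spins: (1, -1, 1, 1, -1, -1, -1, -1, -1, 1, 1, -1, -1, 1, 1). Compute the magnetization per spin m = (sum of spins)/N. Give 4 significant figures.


Step 1: Count up spins (+1): 7, down spins (-1): 8
Step 2: Total magnetization M = 7 - 8 = -1
Step 3: m = M/N = -1/15 = -0.06667

-0.06667


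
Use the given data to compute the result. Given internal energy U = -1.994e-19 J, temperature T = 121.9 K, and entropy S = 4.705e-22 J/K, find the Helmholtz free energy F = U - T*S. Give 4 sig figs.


Step 1: T*S = 121.9 * 4.705e-22 = 5.735e-20 J
Step 2: F = U - T*S = -1.994e-19 - 5.735e-20
Step 3: F = -2.568e-19 J

-2.568e-19


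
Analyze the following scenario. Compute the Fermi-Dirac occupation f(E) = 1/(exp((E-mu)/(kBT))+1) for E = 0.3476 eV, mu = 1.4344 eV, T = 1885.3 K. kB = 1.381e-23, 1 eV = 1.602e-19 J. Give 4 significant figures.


Step 1: (E - mu) = 0.3476 - 1.4344 = -1.087 eV
Step 2: Convert: (E-mu)*eV = -1.741e-19 J
Step 3: x = (E-mu)*eV/(kB*T) = -6.687
Step 4: f = 1/(exp(-6.687)+1) = 0.9988

0.9988


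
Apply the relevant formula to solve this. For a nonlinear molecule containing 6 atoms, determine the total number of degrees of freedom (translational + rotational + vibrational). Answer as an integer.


Step 1: Translational DOF = 3
Step 2: Rotational DOF (nonlinear) = 3
Step 3: Vibrational DOF = 3*6 - 6 = 12
Step 4: Total = 3 + 3 + 12 = 18

18


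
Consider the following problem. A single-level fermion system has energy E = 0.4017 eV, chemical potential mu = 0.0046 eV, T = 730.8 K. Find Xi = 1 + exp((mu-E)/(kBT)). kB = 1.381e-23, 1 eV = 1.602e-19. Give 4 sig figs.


Step 1: (mu - E) = 0.0046 - 0.4017 = -0.3971 eV
Step 2: x = (mu-E)*eV/(kB*T) = -0.3971*1.602e-19/(1.381e-23*730.8) = -6.303
Step 3: exp(x) = 0.00183
Step 4: Xi = 1 + 0.00183 = 1.002

1.002


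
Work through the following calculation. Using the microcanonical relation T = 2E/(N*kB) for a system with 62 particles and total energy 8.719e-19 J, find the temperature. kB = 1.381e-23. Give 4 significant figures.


Step 1: Numerator = 2*E = 2*8.719e-19 = 1.744e-18 J
Step 2: Denominator = N*kB = 62*1.381e-23 = 8.562e-22
Step 3: T = 1.744e-18 / 8.562e-22 = 2037 K

2037


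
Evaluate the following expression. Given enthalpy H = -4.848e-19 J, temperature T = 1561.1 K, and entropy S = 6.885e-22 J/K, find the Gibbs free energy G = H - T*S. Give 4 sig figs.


Step 1: T*S = 1561.1 * 6.885e-22 = 1.075e-18 J
Step 2: G = H - T*S = -4.848e-19 - 1.075e-18
Step 3: G = -1.56e-18 J

-1.56e-18


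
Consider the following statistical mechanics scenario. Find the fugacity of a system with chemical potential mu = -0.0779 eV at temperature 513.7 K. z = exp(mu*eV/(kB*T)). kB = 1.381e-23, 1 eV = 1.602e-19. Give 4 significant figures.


Step 1: Convert mu to Joules: -0.0779*1.602e-19 = -1.248e-20 J
Step 2: kB*T = 1.381e-23*513.7 = 7.094e-21 J
Step 3: mu/(kB*T) = -1.759
Step 4: z = exp(-1.759) = 0.1722

0.1722


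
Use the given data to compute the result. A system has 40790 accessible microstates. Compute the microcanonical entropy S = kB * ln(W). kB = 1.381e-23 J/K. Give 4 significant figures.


Step 1: ln(W) = ln(40790) = 10.62
Step 2: S = kB * ln(W) = 1.381e-23 * 10.62
Step 3: S = 1.466e-22 J/K

1.466e-22


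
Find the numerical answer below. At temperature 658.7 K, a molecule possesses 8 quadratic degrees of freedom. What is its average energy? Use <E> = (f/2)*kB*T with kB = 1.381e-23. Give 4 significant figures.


Step 1: f/2 = 8/2 = 4
Step 2: kB*T = 1.381e-23 * 658.7 = 9.097e-21
Step 3: <E> = 4 * 9.097e-21 = 3.639e-20 J

3.639e-20


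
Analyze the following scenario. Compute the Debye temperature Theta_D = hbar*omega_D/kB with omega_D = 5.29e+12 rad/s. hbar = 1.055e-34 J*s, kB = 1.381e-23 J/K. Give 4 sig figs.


Step 1: hbar*omega_D = 1.055e-34 * 5.29e+12 = 5.581e-22 J
Step 2: Theta_D = 5.581e-22 / 1.381e-23
Step 3: Theta_D = 40.41 K

40.41


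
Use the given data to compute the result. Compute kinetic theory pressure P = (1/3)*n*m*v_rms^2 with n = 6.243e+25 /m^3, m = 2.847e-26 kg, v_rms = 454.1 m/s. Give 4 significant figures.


Step 1: v_rms^2 = 454.1^2 = 2.062e+05
Step 2: n*m = 6.243e+25*2.847e-26 = 1.777
Step 3: P = (1/3)*1.777*2.062e+05 = 1.222e+05 Pa

1.222e+05


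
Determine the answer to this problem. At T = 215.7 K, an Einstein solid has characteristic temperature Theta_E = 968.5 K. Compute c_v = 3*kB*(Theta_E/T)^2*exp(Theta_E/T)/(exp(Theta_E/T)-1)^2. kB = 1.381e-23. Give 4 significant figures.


Step 1: x = Theta_E/T = 968.5/215.7 = 4.49
Step 2: x^2 = 20.16
Step 3: exp(x) = 89.12
Step 4: c_v = 3*1.381e-23*20.16*89.12/(89.12-1)^2 = 9.586e-24

9.586e-24


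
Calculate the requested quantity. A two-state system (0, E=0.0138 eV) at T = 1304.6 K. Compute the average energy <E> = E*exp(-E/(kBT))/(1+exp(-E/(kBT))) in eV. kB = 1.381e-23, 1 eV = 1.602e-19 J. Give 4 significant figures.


Step 1: beta*E = 0.0138*1.602e-19/(1.381e-23*1304.6) = 0.1227
Step 2: exp(-beta*E) = 0.8845
Step 3: <E> = 0.0138*0.8845/(1+0.8845) = 0.006477 eV

0.006477


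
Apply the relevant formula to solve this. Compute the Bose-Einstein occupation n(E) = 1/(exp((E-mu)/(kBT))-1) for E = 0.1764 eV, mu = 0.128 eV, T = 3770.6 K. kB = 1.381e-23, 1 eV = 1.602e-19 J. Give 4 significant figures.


Step 1: (E - mu) = 0.0484 eV
Step 2: x = (E-mu)*eV/(kB*T) = 0.0484*1.602e-19/(1.381e-23*3770.6) = 0.1489
Step 3: exp(x) = 1.161
Step 4: n = 1/(exp(x)-1) = 6.228

6.228
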